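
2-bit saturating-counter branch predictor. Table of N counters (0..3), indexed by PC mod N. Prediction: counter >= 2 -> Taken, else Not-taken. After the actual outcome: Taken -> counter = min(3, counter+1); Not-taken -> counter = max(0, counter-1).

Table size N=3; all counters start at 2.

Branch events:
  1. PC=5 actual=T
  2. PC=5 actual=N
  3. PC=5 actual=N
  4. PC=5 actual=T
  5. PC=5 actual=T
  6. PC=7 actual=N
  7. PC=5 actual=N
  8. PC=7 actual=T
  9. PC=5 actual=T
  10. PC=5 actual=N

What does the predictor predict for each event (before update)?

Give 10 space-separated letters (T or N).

Ev 1: PC=5 idx=2 pred=T actual=T -> ctr[2]=3
Ev 2: PC=5 idx=2 pred=T actual=N -> ctr[2]=2
Ev 3: PC=5 idx=2 pred=T actual=N -> ctr[2]=1
Ev 4: PC=5 idx=2 pred=N actual=T -> ctr[2]=2
Ev 5: PC=5 idx=2 pred=T actual=T -> ctr[2]=3
Ev 6: PC=7 idx=1 pred=T actual=N -> ctr[1]=1
Ev 7: PC=5 idx=2 pred=T actual=N -> ctr[2]=2
Ev 8: PC=7 idx=1 pred=N actual=T -> ctr[1]=2
Ev 9: PC=5 idx=2 pred=T actual=T -> ctr[2]=3
Ev 10: PC=5 idx=2 pred=T actual=N -> ctr[2]=2

Answer: T T T N T T T N T T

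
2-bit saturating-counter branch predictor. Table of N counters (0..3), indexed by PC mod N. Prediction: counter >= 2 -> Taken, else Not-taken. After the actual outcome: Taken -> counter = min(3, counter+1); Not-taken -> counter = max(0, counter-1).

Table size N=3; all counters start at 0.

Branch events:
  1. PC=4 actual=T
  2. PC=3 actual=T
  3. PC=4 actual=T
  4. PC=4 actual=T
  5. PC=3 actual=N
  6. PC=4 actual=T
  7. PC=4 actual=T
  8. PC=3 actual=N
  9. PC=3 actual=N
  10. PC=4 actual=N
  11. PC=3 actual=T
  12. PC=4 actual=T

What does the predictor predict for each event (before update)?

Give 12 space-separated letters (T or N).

Ev 1: PC=4 idx=1 pred=N actual=T -> ctr[1]=1
Ev 2: PC=3 idx=0 pred=N actual=T -> ctr[0]=1
Ev 3: PC=4 idx=1 pred=N actual=T -> ctr[1]=2
Ev 4: PC=4 idx=1 pred=T actual=T -> ctr[1]=3
Ev 5: PC=3 idx=0 pred=N actual=N -> ctr[0]=0
Ev 6: PC=4 idx=1 pred=T actual=T -> ctr[1]=3
Ev 7: PC=4 idx=1 pred=T actual=T -> ctr[1]=3
Ev 8: PC=3 idx=0 pred=N actual=N -> ctr[0]=0
Ev 9: PC=3 idx=0 pred=N actual=N -> ctr[0]=0
Ev 10: PC=4 idx=1 pred=T actual=N -> ctr[1]=2
Ev 11: PC=3 idx=0 pred=N actual=T -> ctr[0]=1
Ev 12: PC=4 idx=1 pred=T actual=T -> ctr[1]=3

Answer: N N N T N T T N N T N T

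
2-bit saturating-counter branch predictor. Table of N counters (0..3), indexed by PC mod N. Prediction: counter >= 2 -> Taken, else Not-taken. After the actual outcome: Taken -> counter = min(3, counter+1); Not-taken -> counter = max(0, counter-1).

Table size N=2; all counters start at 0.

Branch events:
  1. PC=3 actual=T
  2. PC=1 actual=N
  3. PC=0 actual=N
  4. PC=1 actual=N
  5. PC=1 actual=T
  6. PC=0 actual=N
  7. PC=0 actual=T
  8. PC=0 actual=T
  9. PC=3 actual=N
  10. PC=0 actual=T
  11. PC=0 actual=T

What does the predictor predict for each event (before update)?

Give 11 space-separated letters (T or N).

Ev 1: PC=3 idx=1 pred=N actual=T -> ctr[1]=1
Ev 2: PC=1 idx=1 pred=N actual=N -> ctr[1]=0
Ev 3: PC=0 idx=0 pred=N actual=N -> ctr[0]=0
Ev 4: PC=1 idx=1 pred=N actual=N -> ctr[1]=0
Ev 5: PC=1 idx=1 pred=N actual=T -> ctr[1]=1
Ev 6: PC=0 idx=0 pred=N actual=N -> ctr[0]=0
Ev 7: PC=0 idx=0 pred=N actual=T -> ctr[0]=1
Ev 8: PC=0 idx=0 pred=N actual=T -> ctr[0]=2
Ev 9: PC=3 idx=1 pred=N actual=N -> ctr[1]=0
Ev 10: PC=0 idx=0 pred=T actual=T -> ctr[0]=3
Ev 11: PC=0 idx=0 pred=T actual=T -> ctr[0]=3

Answer: N N N N N N N N N T T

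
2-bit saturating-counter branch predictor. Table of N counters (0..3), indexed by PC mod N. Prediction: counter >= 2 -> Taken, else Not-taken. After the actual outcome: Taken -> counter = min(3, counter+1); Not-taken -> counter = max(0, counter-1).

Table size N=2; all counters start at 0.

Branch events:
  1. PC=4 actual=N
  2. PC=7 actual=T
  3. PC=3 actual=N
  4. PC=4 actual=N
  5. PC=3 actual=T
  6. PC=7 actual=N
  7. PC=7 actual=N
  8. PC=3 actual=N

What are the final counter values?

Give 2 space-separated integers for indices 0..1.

Answer: 0 0

Derivation:
Ev 1: PC=4 idx=0 pred=N actual=N -> ctr[0]=0
Ev 2: PC=7 idx=1 pred=N actual=T -> ctr[1]=1
Ev 3: PC=3 idx=1 pred=N actual=N -> ctr[1]=0
Ev 4: PC=4 idx=0 pred=N actual=N -> ctr[0]=0
Ev 5: PC=3 idx=1 pred=N actual=T -> ctr[1]=1
Ev 6: PC=7 idx=1 pred=N actual=N -> ctr[1]=0
Ev 7: PC=7 idx=1 pred=N actual=N -> ctr[1]=0
Ev 8: PC=3 idx=1 pred=N actual=N -> ctr[1]=0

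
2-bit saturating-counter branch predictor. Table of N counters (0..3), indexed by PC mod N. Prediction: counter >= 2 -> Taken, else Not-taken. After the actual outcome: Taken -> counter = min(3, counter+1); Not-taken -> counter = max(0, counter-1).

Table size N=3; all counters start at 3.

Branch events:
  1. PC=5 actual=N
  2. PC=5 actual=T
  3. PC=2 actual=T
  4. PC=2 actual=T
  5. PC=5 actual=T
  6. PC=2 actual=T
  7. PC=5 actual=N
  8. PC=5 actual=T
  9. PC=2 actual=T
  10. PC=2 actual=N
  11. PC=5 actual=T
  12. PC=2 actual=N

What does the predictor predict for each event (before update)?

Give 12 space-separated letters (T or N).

Ev 1: PC=5 idx=2 pred=T actual=N -> ctr[2]=2
Ev 2: PC=5 idx=2 pred=T actual=T -> ctr[2]=3
Ev 3: PC=2 idx=2 pred=T actual=T -> ctr[2]=3
Ev 4: PC=2 idx=2 pred=T actual=T -> ctr[2]=3
Ev 5: PC=5 idx=2 pred=T actual=T -> ctr[2]=3
Ev 6: PC=2 idx=2 pred=T actual=T -> ctr[2]=3
Ev 7: PC=5 idx=2 pred=T actual=N -> ctr[2]=2
Ev 8: PC=5 idx=2 pred=T actual=T -> ctr[2]=3
Ev 9: PC=2 idx=2 pred=T actual=T -> ctr[2]=3
Ev 10: PC=2 idx=2 pred=T actual=N -> ctr[2]=2
Ev 11: PC=5 idx=2 pred=T actual=T -> ctr[2]=3
Ev 12: PC=2 idx=2 pred=T actual=N -> ctr[2]=2

Answer: T T T T T T T T T T T T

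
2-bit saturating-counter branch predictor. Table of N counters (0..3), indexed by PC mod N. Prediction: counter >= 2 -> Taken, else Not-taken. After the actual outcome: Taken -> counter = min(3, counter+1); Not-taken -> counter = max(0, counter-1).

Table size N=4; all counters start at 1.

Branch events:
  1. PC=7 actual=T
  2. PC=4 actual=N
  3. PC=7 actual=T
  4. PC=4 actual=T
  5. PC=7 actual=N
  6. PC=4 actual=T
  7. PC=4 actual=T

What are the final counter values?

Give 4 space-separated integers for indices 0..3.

Answer: 3 1 1 2

Derivation:
Ev 1: PC=7 idx=3 pred=N actual=T -> ctr[3]=2
Ev 2: PC=4 idx=0 pred=N actual=N -> ctr[0]=0
Ev 3: PC=7 idx=3 pred=T actual=T -> ctr[3]=3
Ev 4: PC=4 idx=0 pred=N actual=T -> ctr[0]=1
Ev 5: PC=7 idx=3 pred=T actual=N -> ctr[3]=2
Ev 6: PC=4 idx=0 pred=N actual=T -> ctr[0]=2
Ev 7: PC=4 idx=0 pred=T actual=T -> ctr[0]=3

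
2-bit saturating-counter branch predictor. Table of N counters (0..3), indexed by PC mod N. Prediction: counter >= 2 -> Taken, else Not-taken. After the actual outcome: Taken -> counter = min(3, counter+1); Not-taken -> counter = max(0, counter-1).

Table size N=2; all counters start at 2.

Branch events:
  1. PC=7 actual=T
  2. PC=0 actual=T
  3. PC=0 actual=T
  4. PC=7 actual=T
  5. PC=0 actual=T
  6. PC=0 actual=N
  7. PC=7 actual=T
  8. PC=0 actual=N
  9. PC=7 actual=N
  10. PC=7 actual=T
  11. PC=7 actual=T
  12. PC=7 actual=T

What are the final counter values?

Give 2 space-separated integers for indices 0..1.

Ev 1: PC=7 idx=1 pred=T actual=T -> ctr[1]=3
Ev 2: PC=0 idx=0 pred=T actual=T -> ctr[0]=3
Ev 3: PC=0 idx=0 pred=T actual=T -> ctr[0]=3
Ev 4: PC=7 idx=1 pred=T actual=T -> ctr[1]=3
Ev 5: PC=0 idx=0 pred=T actual=T -> ctr[0]=3
Ev 6: PC=0 idx=0 pred=T actual=N -> ctr[0]=2
Ev 7: PC=7 idx=1 pred=T actual=T -> ctr[1]=3
Ev 8: PC=0 idx=0 pred=T actual=N -> ctr[0]=1
Ev 9: PC=7 idx=1 pred=T actual=N -> ctr[1]=2
Ev 10: PC=7 idx=1 pred=T actual=T -> ctr[1]=3
Ev 11: PC=7 idx=1 pred=T actual=T -> ctr[1]=3
Ev 12: PC=7 idx=1 pred=T actual=T -> ctr[1]=3

Answer: 1 3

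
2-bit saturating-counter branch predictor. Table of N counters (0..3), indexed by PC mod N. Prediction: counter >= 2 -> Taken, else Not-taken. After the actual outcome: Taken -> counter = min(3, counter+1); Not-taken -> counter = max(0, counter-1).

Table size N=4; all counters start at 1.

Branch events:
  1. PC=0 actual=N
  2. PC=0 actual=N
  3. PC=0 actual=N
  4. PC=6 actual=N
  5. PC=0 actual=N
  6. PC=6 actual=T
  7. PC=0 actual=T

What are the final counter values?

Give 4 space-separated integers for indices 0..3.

Answer: 1 1 1 1

Derivation:
Ev 1: PC=0 idx=0 pred=N actual=N -> ctr[0]=0
Ev 2: PC=0 idx=0 pred=N actual=N -> ctr[0]=0
Ev 3: PC=0 idx=0 pred=N actual=N -> ctr[0]=0
Ev 4: PC=6 idx=2 pred=N actual=N -> ctr[2]=0
Ev 5: PC=0 idx=0 pred=N actual=N -> ctr[0]=0
Ev 6: PC=6 idx=2 pred=N actual=T -> ctr[2]=1
Ev 7: PC=0 idx=0 pred=N actual=T -> ctr[0]=1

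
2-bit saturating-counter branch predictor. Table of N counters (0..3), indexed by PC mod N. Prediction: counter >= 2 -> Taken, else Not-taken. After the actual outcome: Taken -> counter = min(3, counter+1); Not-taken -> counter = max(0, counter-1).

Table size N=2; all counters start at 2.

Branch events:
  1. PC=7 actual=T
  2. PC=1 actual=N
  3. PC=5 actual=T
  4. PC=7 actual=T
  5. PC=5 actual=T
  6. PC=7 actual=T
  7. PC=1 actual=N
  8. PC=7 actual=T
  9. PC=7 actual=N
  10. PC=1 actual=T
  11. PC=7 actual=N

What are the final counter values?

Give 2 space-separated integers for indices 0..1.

Ev 1: PC=7 idx=1 pred=T actual=T -> ctr[1]=3
Ev 2: PC=1 idx=1 pred=T actual=N -> ctr[1]=2
Ev 3: PC=5 idx=1 pred=T actual=T -> ctr[1]=3
Ev 4: PC=7 idx=1 pred=T actual=T -> ctr[1]=3
Ev 5: PC=5 idx=1 pred=T actual=T -> ctr[1]=3
Ev 6: PC=7 idx=1 pred=T actual=T -> ctr[1]=3
Ev 7: PC=1 idx=1 pred=T actual=N -> ctr[1]=2
Ev 8: PC=7 idx=1 pred=T actual=T -> ctr[1]=3
Ev 9: PC=7 idx=1 pred=T actual=N -> ctr[1]=2
Ev 10: PC=1 idx=1 pred=T actual=T -> ctr[1]=3
Ev 11: PC=7 idx=1 pred=T actual=N -> ctr[1]=2

Answer: 2 2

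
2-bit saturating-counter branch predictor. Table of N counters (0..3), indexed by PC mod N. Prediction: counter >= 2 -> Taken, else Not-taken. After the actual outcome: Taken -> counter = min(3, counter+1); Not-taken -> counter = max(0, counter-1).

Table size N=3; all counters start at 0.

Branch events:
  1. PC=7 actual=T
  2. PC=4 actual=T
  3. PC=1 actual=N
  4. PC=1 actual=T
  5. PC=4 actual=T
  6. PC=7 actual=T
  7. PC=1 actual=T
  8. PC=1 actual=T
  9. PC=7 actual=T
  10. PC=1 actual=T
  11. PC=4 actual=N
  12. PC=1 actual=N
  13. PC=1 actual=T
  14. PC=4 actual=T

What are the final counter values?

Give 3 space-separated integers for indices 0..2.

Ev 1: PC=7 idx=1 pred=N actual=T -> ctr[1]=1
Ev 2: PC=4 idx=1 pred=N actual=T -> ctr[1]=2
Ev 3: PC=1 idx=1 pred=T actual=N -> ctr[1]=1
Ev 4: PC=1 idx=1 pred=N actual=T -> ctr[1]=2
Ev 5: PC=4 idx=1 pred=T actual=T -> ctr[1]=3
Ev 6: PC=7 idx=1 pred=T actual=T -> ctr[1]=3
Ev 7: PC=1 idx=1 pred=T actual=T -> ctr[1]=3
Ev 8: PC=1 idx=1 pred=T actual=T -> ctr[1]=3
Ev 9: PC=7 idx=1 pred=T actual=T -> ctr[1]=3
Ev 10: PC=1 idx=1 pred=T actual=T -> ctr[1]=3
Ev 11: PC=4 idx=1 pred=T actual=N -> ctr[1]=2
Ev 12: PC=1 idx=1 pred=T actual=N -> ctr[1]=1
Ev 13: PC=1 idx=1 pred=N actual=T -> ctr[1]=2
Ev 14: PC=4 idx=1 pred=T actual=T -> ctr[1]=3

Answer: 0 3 0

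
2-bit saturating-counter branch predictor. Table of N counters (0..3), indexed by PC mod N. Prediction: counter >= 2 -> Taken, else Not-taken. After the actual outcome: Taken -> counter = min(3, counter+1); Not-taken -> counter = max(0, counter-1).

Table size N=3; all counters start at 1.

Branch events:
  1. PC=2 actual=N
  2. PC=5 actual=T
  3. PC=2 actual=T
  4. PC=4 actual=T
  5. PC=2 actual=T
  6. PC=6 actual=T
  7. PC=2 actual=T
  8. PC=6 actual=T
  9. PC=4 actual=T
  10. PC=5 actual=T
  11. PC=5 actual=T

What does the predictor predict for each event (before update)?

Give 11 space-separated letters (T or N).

Answer: N N N N T N T T T T T

Derivation:
Ev 1: PC=2 idx=2 pred=N actual=N -> ctr[2]=0
Ev 2: PC=5 idx=2 pred=N actual=T -> ctr[2]=1
Ev 3: PC=2 idx=2 pred=N actual=T -> ctr[2]=2
Ev 4: PC=4 idx=1 pred=N actual=T -> ctr[1]=2
Ev 5: PC=2 idx=2 pred=T actual=T -> ctr[2]=3
Ev 6: PC=6 idx=0 pred=N actual=T -> ctr[0]=2
Ev 7: PC=2 idx=2 pred=T actual=T -> ctr[2]=3
Ev 8: PC=6 idx=0 pred=T actual=T -> ctr[0]=3
Ev 9: PC=4 idx=1 pred=T actual=T -> ctr[1]=3
Ev 10: PC=5 idx=2 pred=T actual=T -> ctr[2]=3
Ev 11: PC=5 idx=2 pred=T actual=T -> ctr[2]=3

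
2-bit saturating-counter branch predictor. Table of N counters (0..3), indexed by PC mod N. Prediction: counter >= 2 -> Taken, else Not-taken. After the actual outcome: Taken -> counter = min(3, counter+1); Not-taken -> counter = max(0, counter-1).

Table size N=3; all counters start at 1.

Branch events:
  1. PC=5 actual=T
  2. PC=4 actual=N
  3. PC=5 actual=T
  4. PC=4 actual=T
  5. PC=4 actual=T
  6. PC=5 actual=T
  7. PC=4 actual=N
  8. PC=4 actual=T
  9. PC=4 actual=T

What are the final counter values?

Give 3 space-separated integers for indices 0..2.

Answer: 1 3 3

Derivation:
Ev 1: PC=5 idx=2 pred=N actual=T -> ctr[2]=2
Ev 2: PC=4 idx=1 pred=N actual=N -> ctr[1]=0
Ev 3: PC=5 idx=2 pred=T actual=T -> ctr[2]=3
Ev 4: PC=4 idx=1 pred=N actual=T -> ctr[1]=1
Ev 5: PC=4 idx=1 pred=N actual=T -> ctr[1]=2
Ev 6: PC=5 idx=2 pred=T actual=T -> ctr[2]=3
Ev 7: PC=4 idx=1 pred=T actual=N -> ctr[1]=1
Ev 8: PC=4 idx=1 pred=N actual=T -> ctr[1]=2
Ev 9: PC=4 idx=1 pred=T actual=T -> ctr[1]=3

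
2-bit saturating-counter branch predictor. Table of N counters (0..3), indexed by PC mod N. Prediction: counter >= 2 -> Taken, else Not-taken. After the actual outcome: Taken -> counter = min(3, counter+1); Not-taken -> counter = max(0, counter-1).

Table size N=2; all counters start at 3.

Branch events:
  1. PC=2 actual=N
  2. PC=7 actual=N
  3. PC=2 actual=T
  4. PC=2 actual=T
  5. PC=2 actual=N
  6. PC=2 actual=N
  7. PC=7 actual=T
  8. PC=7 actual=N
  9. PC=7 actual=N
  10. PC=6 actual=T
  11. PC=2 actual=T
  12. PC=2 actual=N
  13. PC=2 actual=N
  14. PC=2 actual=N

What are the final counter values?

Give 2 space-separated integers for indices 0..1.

Answer: 0 1

Derivation:
Ev 1: PC=2 idx=0 pred=T actual=N -> ctr[0]=2
Ev 2: PC=7 idx=1 pred=T actual=N -> ctr[1]=2
Ev 3: PC=2 idx=0 pred=T actual=T -> ctr[0]=3
Ev 4: PC=2 idx=0 pred=T actual=T -> ctr[0]=3
Ev 5: PC=2 idx=0 pred=T actual=N -> ctr[0]=2
Ev 6: PC=2 idx=0 pred=T actual=N -> ctr[0]=1
Ev 7: PC=7 idx=1 pred=T actual=T -> ctr[1]=3
Ev 8: PC=7 idx=1 pred=T actual=N -> ctr[1]=2
Ev 9: PC=7 idx=1 pred=T actual=N -> ctr[1]=1
Ev 10: PC=6 idx=0 pred=N actual=T -> ctr[0]=2
Ev 11: PC=2 idx=0 pred=T actual=T -> ctr[0]=3
Ev 12: PC=2 idx=0 pred=T actual=N -> ctr[0]=2
Ev 13: PC=2 idx=0 pred=T actual=N -> ctr[0]=1
Ev 14: PC=2 idx=0 pred=N actual=N -> ctr[0]=0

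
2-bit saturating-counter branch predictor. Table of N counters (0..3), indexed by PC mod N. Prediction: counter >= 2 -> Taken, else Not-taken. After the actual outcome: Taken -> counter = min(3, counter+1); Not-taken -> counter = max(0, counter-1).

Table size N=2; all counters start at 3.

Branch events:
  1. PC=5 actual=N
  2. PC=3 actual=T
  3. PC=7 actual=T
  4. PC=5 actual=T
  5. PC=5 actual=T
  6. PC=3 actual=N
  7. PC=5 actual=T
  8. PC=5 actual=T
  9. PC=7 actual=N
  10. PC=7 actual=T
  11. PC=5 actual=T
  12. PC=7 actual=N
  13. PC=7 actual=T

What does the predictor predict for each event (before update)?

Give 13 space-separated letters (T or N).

Answer: T T T T T T T T T T T T T

Derivation:
Ev 1: PC=5 idx=1 pred=T actual=N -> ctr[1]=2
Ev 2: PC=3 idx=1 pred=T actual=T -> ctr[1]=3
Ev 3: PC=7 idx=1 pred=T actual=T -> ctr[1]=3
Ev 4: PC=5 idx=1 pred=T actual=T -> ctr[1]=3
Ev 5: PC=5 idx=1 pred=T actual=T -> ctr[1]=3
Ev 6: PC=3 idx=1 pred=T actual=N -> ctr[1]=2
Ev 7: PC=5 idx=1 pred=T actual=T -> ctr[1]=3
Ev 8: PC=5 idx=1 pred=T actual=T -> ctr[1]=3
Ev 9: PC=7 idx=1 pred=T actual=N -> ctr[1]=2
Ev 10: PC=7 idx=1 pred=T actual=T -> ctr[1]=3
Ev 11: PC=5 idx=1 pred=T actual=T -> ctr[1]=3
Ev 12: PC=7 idx=1 pred=T actual=N -> ctr[1]=2
Ev 13: PC=7 idx=1 pred=T actual=T -> ctr[1]=3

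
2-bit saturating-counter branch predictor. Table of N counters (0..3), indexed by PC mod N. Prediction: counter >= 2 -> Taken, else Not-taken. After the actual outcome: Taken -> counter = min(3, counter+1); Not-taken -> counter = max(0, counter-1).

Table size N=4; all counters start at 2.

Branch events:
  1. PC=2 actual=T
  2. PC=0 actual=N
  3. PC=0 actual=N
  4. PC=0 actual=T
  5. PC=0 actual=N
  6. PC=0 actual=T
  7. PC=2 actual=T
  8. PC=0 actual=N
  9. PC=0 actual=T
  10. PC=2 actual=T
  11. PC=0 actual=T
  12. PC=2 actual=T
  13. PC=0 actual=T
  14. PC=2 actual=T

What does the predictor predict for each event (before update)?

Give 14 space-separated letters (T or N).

Answer: T T N N N N T N N T N T T T

Derivation:
Ev 1: PC=2 idx=2 pred=T actual=T -> ctr[2]=3
Ev 2: PC=0 idx=0 pred=T actual=N -> ctr[0]=1
Ev 3: PC=0 idx=0 pred=N actual=N -> ctr[0]=0
Ev 4: PC=0 idx=0 pred=N actual=T -> ctr[0]=1
Ev 5: PC=0 idx=0 pred=N actual=N -> ctr[0]=0
Ev 6: PC=0 idx=0 pred=N actual=T -> ctr[0]=1
Ev 7: PC=2 idx=2 pred=T actual=T -> ctr[2]=3
Ev 8: PC=0 idx=0 pred=N actual=N -> ctr[0]=0
Ev 9: PC=0 idx=0 pred=N actual=T -> ctr[0]=1
Ev 10: PC=2 idx=2 pred=T actual=T -> ctr[2]=3
Ev 11: PC=0 idx=0 pred=N actual=T -> ctr[0]=2
Ev 12: PC=2 idx=2 pred=T actual=T -> ctr[2]=3
Ev 13: PC=0 idx=0 pred=T actual=T -> ctr[0]=3
Ev 14: PC=2 idx=2 pred=T actual=T -> ctr[2]=3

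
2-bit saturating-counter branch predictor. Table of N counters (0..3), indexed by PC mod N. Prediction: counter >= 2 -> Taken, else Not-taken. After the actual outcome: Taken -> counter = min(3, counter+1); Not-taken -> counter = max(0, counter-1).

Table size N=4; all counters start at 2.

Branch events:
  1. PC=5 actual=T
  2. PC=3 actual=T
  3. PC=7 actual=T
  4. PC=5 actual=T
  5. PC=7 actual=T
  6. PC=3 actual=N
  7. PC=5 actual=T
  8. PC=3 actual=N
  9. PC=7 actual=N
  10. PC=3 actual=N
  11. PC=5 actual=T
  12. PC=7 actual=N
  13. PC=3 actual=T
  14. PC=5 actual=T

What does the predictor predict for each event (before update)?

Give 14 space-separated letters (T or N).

Ev 1: PC=5 idx=1 pred=T actual=T -> ctr[1]=3
Ev 2: PC=3 idx=3 pred=T actual=T -> ctr[3]=3
Ev 3: PC=7 idx=3 pred=T actual=T -> ctr[3]=3
Ev 4: PC=5 idx=1 pred=T actual=T -> ctr[1]=3
Ev 5: PC=7 idx=3 pred=T actual=T -> ctr[3]=3
Ev 6: PC=3 idx=3 pred=T actual=N -> ctr[3]=2
Ev 7: PC=5 idx=1 pred=T actual=T -> ctr[1]=3
Ev 8: PC=3 idx=3 pred=T actual=N -> ctr[3]=1
Ev 9: PC=7 idx=3 pred=N actual=N -> ctr[3]=0
Ev 10: PC=3 idx=3 pred=N actual=N -> ctr[3]=0
Ev 11: PC=5 idx=1 pred=T actual=T -> ctr[1]=3
Ev 12: PC=7 idx=3 pred=N actual=N -> ctr[3]=0
Ev 13: PC=3 idx=3 pred=N actual=T -> ctr[3]=1
Ev 14: PC=5 idx=1 pred=T actual=T -> ctr[1]=3

Answer: T T T T T T T T N N T N N T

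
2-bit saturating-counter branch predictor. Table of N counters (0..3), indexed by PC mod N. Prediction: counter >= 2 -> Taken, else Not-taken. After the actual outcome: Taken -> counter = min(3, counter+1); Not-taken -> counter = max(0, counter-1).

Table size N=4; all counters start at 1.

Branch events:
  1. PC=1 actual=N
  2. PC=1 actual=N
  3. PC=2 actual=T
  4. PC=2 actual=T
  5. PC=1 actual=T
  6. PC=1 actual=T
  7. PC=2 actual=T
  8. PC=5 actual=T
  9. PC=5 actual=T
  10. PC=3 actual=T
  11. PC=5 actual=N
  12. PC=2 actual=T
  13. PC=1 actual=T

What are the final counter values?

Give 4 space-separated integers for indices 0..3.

Answer: 1 3 3 2

Derivation:
Ev 1: PC=1 idx=1 pred=N actual=N -> ctr[1]=0
Ev 2: PC=1 idx=1 pred=N actual=N -> ctr[1]=0
Ev 3: PC=2 idx=2 pred=N actual=T -> ctr[2]=2
Ev 4: PC=2 idx=2 pred=T actual=T -> ctr[2]=3
Ev 5: PC=1 idx=1 pred=N actual=T -> ctr[1]=1
Ev 6: PC=1 idx=1 pred=N actual=T -> ctr[1]=2
Ev 7: PC=2 idx=2 pred=T actual=T -> ctr[2]=3
Ev 8: PC=5 idx=1 pred=T actual=T -> ctr[1]=3
Ev 9: PC=5 idx=1 pred=T actual=T -> ctr[1]=3
Ev 10: PC=3 idx=3 pred=N actual=T -> ctr[3]=2
Ev 11: PC=5 idx=1 pred=T actual=N -> ctr[1]=2
Ev 12: PC=2 idx=2 pred=T actual=T -> ctr[2]=3
Ev 13: PC=1 idx=1 pred=T actual=T -> ctr[1]=3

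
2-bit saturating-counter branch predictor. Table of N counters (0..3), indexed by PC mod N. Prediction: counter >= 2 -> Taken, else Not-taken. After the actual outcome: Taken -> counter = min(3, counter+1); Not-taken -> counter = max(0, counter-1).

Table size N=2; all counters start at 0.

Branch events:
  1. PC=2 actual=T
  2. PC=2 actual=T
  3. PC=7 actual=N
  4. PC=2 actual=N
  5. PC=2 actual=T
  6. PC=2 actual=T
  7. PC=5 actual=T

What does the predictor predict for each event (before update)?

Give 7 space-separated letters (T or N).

Answer: N N N T N T N

Derivation:
Ev 1: PC=2 idx=0 pred=N actual=T -> ctr[0]=1
Ev 2: PC=2 idx=0 pred=N actual=T -> ctr[0]=2
Ev 3: PC=7 idx=1 pred=N actual=N -> ctr[1]=0
Ev 4: PC=2 idx=0 pred=T actual=N -> ctr[0]=1
Ev 5: PC=2 idx=0 pred=N actual=T -> ctr[0]=2
Ev 6: PC=2 idx=0 pred=T actual=T -> ctr[0]=3
Ev 7: PC=5 idx=1 pred=N actual=T -> ctr[1]=1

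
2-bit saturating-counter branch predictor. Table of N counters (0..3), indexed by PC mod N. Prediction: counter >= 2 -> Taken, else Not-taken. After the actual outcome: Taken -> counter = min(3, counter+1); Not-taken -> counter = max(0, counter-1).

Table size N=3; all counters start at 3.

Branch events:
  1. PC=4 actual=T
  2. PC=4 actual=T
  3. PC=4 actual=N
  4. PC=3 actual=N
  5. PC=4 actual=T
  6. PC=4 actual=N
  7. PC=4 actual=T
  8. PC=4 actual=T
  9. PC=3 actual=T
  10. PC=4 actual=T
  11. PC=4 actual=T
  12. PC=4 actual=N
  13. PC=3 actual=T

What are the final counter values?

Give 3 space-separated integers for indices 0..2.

Answer: 3 2 3

Derivation:
Ev 1: PC=4 idx=1 pred=T actual=T -> ctr[1]=3
Ev 2: PC=4 idx=1 pred=T actual=T -> ctr[1]=3
Ev 3: PC=4 idx=1 pred=T actual=N -> ctr[1]=2
Ev 4: PC=3 idx=0 pred=T actual=N -> ctr[0]=2
Ev 5: PC=4 idx=1 pred=T actual=T -> ctr[1]=3
Ev 6: PC=4 idx=1 pred=T actual=N -> ctr[1]=2
Ev 7: PC=4 idx=1 pred=T actual=T -> ctr[1]=3
Ev 8: PC=4 idx=1 pred=T actual=T -> ctr[1]=3
Ev 9: PC=3 idx=0 pred=T actual=T -> ctr[0]=3
Ev 10: PC=4 idx=1 pred=T actual=T -> ctr[1]=3
Ev 11: PC=4 idx=1 pred=T actual=T -> ctr[1]=3
Ev 12: PC=4 idx=1 pred=T actual=N -> ctr[1]=2
Ev 13: PC=3 idx=0 pred=T actual=T -> ctr[0]=3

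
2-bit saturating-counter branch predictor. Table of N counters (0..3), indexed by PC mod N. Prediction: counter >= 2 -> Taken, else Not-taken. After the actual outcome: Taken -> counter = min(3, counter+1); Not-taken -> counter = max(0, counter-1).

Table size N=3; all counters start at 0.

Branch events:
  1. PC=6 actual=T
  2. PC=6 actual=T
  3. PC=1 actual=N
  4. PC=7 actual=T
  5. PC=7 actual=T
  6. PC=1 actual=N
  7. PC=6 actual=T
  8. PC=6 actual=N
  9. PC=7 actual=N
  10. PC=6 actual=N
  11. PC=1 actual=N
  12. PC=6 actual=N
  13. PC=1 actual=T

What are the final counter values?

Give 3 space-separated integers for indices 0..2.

Ev 1: PC=6 idx=0 pred=N actual=T -> ctr[0]=1
Ev 2: PC=6 idx=0 pred=N actual=T -> ctr[0]=2
Ev 3: PC=1 idx=1 pred=N actual=N -> ctr[1]=0
Ev 4: PC=7 idx=1 pred=N actual=T -> ctr[1]=1
Ev 5: PC=7 idx=1 pred=N actual=T -> ctr[1]=2
Ev 6: PC=1 idx=1 pred=T actual=N -> ctr[1]=1
Ev 7: PC=6 idx=0 pred=T actual=T -> ctr[0]=3
Ev 8: PC=6 idx=0 pred=T actual=N -> ctr[0]=2
Ev 9: PC=7 idx=1 pred=N actual=N -> ctr[1]=0
Ev 10: PC=6 idx=0 pred=T actual=N -> ctr[0]=1
Ev 11: PC=1 idx=1 pred=N actual=N -> ctr[1]=0
Ev 12: PC=6 idx=0 pred=N actual=N -> ctr[0]=0
Ev 13: PC=1 idx=1 pred=N actual=T -> ctr[1]=1

Answer: 0 1 0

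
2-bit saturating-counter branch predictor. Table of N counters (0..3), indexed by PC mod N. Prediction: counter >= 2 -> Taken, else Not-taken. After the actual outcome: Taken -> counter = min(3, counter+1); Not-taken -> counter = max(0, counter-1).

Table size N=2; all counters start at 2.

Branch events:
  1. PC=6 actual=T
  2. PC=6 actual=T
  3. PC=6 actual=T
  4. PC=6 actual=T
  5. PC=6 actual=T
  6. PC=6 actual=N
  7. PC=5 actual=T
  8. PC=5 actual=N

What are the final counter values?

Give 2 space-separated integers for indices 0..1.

Ev 1: PC=6 idx=0 pred=T actual=T -> ctr[0]=3
Ev 2: PC=6 idx=0 pred=T actual=T -> ctr[0]=3
Ev 3: PC=6 idx=0 pred=T actual=T -> ctr[0]=3
Ev 4: PC=6 idx=0 pred=T actual=T -> ctr[0]=3
Ev 5: PC=6 idx=0 pred=T actual=T -> ctr[0]=3
Ev 6: PC=6 idx=0 pred=T actual=N -> ctr[0]=2
Ev 7: PC=5 idx=1 pred=T actual=T -> ctr[1]=3
Ev 8: PC=5 idx=1 pred=T actual=N -> ctr[1]=2

Answer: 2 2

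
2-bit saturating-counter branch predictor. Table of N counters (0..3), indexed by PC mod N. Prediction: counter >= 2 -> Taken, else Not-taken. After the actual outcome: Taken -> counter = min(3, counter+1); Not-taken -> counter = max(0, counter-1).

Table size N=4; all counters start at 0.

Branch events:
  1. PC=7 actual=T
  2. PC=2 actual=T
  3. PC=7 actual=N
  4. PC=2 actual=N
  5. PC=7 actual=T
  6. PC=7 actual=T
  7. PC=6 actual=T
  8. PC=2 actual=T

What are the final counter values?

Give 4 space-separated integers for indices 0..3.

Answer: 0 0 2 2

Derivation:
Ev 1: PC=7 idx=3 pred=N actual=T -> ctr[3]=1
Ev 2: PC=2 idx=2 pred=N actual=T -> ctr[2]=1
Ev 3: PC=7 idx=3 pred=N actual=N -> ctr[3]=0
Ev 4: PC=2 idx=2 pred=N actual=N -> ctr[2]=0
Ev 5: PC=7 idx=3 pred=N actual=T -> ctr[3]=1
Ev 6: PC=7 idx=3 pred=N actual=T -> ctr[3]=2
Ev 7: PC=6 idx=2 pred=N actual=T -> ctr[2]=1
Ev 8: PC=2 idx=2 pred=N actual=T -> ctr[2]=2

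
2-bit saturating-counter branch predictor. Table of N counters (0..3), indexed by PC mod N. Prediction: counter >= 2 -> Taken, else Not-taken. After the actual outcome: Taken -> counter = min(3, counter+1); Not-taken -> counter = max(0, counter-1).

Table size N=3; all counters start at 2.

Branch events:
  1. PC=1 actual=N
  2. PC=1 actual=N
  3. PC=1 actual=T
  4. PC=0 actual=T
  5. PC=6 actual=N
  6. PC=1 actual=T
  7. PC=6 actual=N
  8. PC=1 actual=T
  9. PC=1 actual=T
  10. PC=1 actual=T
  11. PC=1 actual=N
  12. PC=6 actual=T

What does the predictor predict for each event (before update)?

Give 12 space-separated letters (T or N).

Ev 1: PC=1 idx=1 pred=T actual=N -> ctr[1]=1
Ev 2: PC=1 idx=1 pred=N actual=N -> ctr[1]=0
Ev 3: PC=1 idx=1 pred=N actual=T -> ctr[1]=1
Ev 4: PC=0 idx=0 pred=T actual=T -> ctr[0]=3
Ev 5: PC=6 idx=0 pred=T actual=N -> ctr[0]=2
Ev 6: PC=1 idx=1 pred=N actual=T -> ctr[1]=2
Ev 7: PC=6 idx=0 pred=T actual=N -> ctr[0]=1
Ev 8: PC=1 idx=1 pred=T actual=T -> ctr[1]=3
Ev 9: PC=1 idx=1 pred=T actual=T -> ctr[1]=3
Ev 10: PC=1 idx=1 pred=T actual=T -> ctr[1]=3
Ev 11: PC=1 idx=1 pred=T actual=N -> ctr[1]=2
Ev 12: PC=6 idx=0 pred=N actual=T -> ctr[0]=2

Answer: T N N T T N T T T T T N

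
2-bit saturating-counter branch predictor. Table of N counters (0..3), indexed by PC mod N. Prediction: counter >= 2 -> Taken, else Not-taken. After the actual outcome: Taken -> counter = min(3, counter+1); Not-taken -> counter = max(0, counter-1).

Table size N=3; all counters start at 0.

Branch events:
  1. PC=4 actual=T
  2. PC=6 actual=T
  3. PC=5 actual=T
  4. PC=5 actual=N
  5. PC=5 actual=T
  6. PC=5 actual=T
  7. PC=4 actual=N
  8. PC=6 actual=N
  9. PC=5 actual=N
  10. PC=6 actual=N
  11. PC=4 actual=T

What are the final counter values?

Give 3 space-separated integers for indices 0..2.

Answer: 0 1 1

Derivation:
Ev 1: PC=4 idx=1 pred=N actual=T -> ctr[1]=1
Ev 2: PC=6 idx=0 pred=N actual=T -> ctr[0]=1
Ev 3: PC=5 idx=2 pred=N actual=T -> ctr[2]=1
Ev 4: PC=5 idx=2 pred=N actual=N -> ctr[2]=0
Ev 5: PC=5 idx=2 pred=N actual=T -> ctr[2]=1
Ev 6: PC=5 idx=2 pred=N actual=T -> ctr[2]=2
Ev 7: PC=4 idx=1 pred=N actual=N -> ctr[1]=0
Ev 8: PC=6 idx=0 pred=N actual=N -> ctr[0]=0
Ev 9: PC=5 idx=2 pred=T actual=N -> ctr[2]=1
Ev 10: PC=6 idx=0 pred=N actual=N -> ctr[0]=0
Ev 11: PC=4 idx=1 pred=N actual=T -> ctr[1]=1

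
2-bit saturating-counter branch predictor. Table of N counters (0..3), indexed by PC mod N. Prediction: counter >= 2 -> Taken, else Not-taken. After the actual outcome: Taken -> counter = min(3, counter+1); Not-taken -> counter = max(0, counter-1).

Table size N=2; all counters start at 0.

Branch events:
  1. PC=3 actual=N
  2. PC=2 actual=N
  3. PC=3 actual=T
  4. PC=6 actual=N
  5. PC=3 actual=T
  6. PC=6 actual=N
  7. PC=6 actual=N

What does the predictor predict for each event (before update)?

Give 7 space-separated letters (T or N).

Answer: N N N N N N N

Derivation:
Ev 1: PC=3 idx=1 pred=N actual=N -> ctr[1]=0
Ev 2: PC=2 idx=0 pred=N actual=N -> ctr[0]=0
Ev 3: PC=3 idx=1 pred=N actual=T -> ctr[1]=1
Ev 4: PC=6 idx=0 pred=N actual=N -> ctr[0]=0
Ev 5: PC=3 idx=1 pred=N actual=T -> ctr[1]=2
Ev 6: PC=6 idx=0 pred=N actual=N -> ctr[0]=0
Ev 7: PC=6 idx=0 pred=N actual=N -> ctr[0]=0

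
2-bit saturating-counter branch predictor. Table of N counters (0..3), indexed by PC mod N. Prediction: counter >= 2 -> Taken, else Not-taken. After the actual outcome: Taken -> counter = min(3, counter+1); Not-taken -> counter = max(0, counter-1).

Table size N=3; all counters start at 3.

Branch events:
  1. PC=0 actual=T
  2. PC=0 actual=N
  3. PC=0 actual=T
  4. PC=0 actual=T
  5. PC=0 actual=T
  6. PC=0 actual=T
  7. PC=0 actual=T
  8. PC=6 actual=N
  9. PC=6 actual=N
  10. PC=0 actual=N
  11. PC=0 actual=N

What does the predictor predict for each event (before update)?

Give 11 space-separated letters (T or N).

Answer: T T T T T T T T T N N

Derivation:
Ev 1: PC=0 idx=0 pred=T actual=T -> ctr[0]=3
Ev 2: PC=0 idx=0 pred=T actual=N -> ctr[0]=2
Ev 3: PC=0 idx=0 pred=T actual=T -> ctr[0]=3
Ev 4: PC=0 idx=0 pred=T actual=T -> ctr[0]=3
Ev 5: PC=0 idx=0 pred=T actual=T -> ctr[0]=3
Ev 6: PC=0 idx=0 pred=T actual=T -> ctr[0]=3
Ev 7: PC=0 idx=0 pred=T actual=T -> ctr[0]=3
Ev 8: PC=6 idx=0 pred=T actual=N -> ctr[0]=2
Ev 9: PC=6 idx=0 pred=T actual=N -> ctr[0]=1
Ev 10: PC=0 idx=0 pred=N actual=N -> ctr[0]=0
Ev 11: PC=0 idx=0 pred=N actual=N -> ctr[0]=0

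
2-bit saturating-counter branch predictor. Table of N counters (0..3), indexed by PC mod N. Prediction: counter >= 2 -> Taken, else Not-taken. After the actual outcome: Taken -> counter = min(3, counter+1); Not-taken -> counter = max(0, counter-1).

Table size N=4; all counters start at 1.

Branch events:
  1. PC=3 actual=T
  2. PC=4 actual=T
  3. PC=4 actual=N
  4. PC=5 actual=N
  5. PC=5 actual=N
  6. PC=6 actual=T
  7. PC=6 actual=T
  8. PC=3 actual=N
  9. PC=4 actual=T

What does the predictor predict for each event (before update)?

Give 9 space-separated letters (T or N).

Ev 1: PC=3 idx=3 pred=N actual=T -> ctr[3]=2
Ev 2: PC=4 idx=0 pred=N actual=T -> ctr[0]=2
Ev 3: PC=4 idx=0 pred=T actual=N -> ctr[0]=1
Ev 4: PC=5 idx=1 pred=N actual=N -> ctr[1]=0
Ev 5: PC=5 idx=1 pred=N actual=N -> ctr[1]=0
Ev 6: PC=6 idx=2 pred=N actual=T -> ctr[2]=2
Ev 7: PC=6 idx=2 pred=T actual=T -> ctr[2]=3
Ev 8: PC=3 idx=3 pred=T actual=N -> ctr[3]=1
Ev 9: PC=4 idx=0 pred=N actual=T -> ctr[0]=2

Answer: N N T N N N T T N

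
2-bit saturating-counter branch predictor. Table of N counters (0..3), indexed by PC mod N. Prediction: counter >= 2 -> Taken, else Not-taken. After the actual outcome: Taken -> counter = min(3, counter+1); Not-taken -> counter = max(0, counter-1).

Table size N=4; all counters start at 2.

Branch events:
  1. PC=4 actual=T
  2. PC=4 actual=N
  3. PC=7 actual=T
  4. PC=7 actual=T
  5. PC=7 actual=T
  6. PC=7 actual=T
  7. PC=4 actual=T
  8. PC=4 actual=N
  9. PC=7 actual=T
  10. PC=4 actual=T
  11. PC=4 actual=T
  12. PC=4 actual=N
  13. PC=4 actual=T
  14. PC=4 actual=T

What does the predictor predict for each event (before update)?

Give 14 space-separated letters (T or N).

Answer: T T T T T T T T T T T T T T

Derivation:
Ev 1: PC=4 idx=0 pred=T actual=T -> ctr[0]=3
Ev 2: PC=4 idx=0 pred=T actual=N -> ctr[0]=2
Ev 3: PC=7 idx=3 pred=T actual=T -> ctr[3]=3
Ev 4: PC=7 idx=3 pred=T actual=T -> ctr[3]=3
Ev 5: PC=7 idx=3 pred=T actual=T -> ctr[3]=3
Ev 6: PC=7 idx=3 pred=T actual=T -> ctr[3]=3
Ev 7: PC=4 idx=0 pred=T actual=T -> ctr[0]=3
Ev 8: PC=4 idx=0 pred=T actual=N -> ctr[0]=2
Ev 9: PC=7 idx=3 pred=T actual=T -> ctr[3]=3
Ev 10: PC=4 idx=0 pred=T actual=T -> ctr[0]=3
Ev 11: PC=4 idx=0 pred=T actual=T -> ctr[0]=3
Ev 12: PC=4 idx=0 pred=T actual=N -> ctr[0]=2
Ev 13: PC=4 idx=0 pred=T actual=T -> ctr[0]=3
Ev 14: PC=4 idx=0 pred=T actual=T -> ctr[0]=3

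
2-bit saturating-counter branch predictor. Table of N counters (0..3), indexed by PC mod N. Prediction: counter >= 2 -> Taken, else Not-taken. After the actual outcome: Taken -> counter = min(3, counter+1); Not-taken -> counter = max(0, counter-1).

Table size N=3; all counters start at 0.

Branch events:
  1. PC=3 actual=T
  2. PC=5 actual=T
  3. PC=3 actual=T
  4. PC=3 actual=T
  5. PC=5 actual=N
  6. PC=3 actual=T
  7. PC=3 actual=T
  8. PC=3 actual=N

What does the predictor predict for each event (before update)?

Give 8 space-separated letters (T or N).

Ev 1: PC=3 idx=0 pred=N actual=T -> ctr[0]=1
Ev 2: PC=5 idx=2 pred=N actual=T -> ctr[2]=1
Ev 3: PC=3 idx=0 pred=N actual=T -> ctr[0]=2
Ev 4: PC=3 idx=0 pred=T actual=T -> ctr[0]=3
Ev 5: PC=5 idx=2 pred=N actual=N -> ctr[2]=0
Ev 6: PC=3 idx=0 pred=T actual=T -> ctr[0]=3
Ev 7: PC=3 idx=0 pred=T actual=T -> ctr[0]=3
Ev 8: PC=3 idx=0 pred=T actual=N -> ctr[0]=2

Answer: N N N T N T T T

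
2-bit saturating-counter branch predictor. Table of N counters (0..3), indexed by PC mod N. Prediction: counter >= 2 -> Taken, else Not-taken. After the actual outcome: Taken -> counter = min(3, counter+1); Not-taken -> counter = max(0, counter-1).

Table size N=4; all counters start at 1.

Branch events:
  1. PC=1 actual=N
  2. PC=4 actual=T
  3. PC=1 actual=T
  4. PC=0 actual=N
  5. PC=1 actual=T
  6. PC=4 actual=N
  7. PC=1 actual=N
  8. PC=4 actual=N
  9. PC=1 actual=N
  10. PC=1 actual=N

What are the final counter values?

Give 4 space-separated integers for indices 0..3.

Ev 1: PC=1 idx=1 pred=N actual=N -> ctr[1]=0
Ev 2: PC=4 idx=0 pred=N actual=T -> ctr[0]=2
Ev 3: PC=1 idx=1 pred=N actual=T -> ctr[1]=1
Ev 4: PC=0 idx=0 pred=T actual=N -> ctr[0]=1
Ev 5: PC=1 idx=1 pred=N actual=T -> ctr[1]=2
Ev 6: PC=4 idx=0 pred=N actual=N -> ctr[0]=0
Ev 7: PC=1 idx=1 pred=T actual=N -> ctr[1]=1
Ev 8: PC=4 idx=0 pred=N actual=N -> ctr[0]=0
Ev 9: PC=1 idx=1 pred=N actual=N -> ctr[1]=0
Ev 10: PC=1 idx=1 pred=N actual=N -> ctr[1]=0

Answer: 0 0 1 1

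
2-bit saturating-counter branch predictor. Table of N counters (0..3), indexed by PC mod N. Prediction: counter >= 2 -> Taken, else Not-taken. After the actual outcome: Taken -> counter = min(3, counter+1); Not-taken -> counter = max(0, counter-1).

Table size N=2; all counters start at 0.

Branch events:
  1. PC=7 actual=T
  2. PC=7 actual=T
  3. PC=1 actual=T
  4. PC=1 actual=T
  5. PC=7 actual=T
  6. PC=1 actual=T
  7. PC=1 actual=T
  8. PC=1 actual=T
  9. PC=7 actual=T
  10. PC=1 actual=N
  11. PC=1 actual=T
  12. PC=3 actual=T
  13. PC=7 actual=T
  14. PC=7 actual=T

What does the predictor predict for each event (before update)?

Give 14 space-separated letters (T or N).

Ev 1: PC=7 idx=1 pred=N actual=T -> ctr[1]=1
Ev 2: PC=7 idx=1 pred=N actual=T -> ctr[1]=2
Ev 3: PC=1 idx=1 pred=T actual=T -> ctr[1]=3
Ev 4: PC=1 idx=1 pred=T actual=T -> ctr[1]=3
Ev 5: PC=7 idx=1 pred=T actual=T -> ctr[1]=3
Ev 6: PC=1 idx=1 pred=T actual=T -> ctr[1]=3
Ev 7: PC=1 idx=1 pred=T actual=T -> ctr[1]=3
Ev 8: PC=1 idx=1 pred=T actual=T -> ctr[1]=3
Ev 9: PC=7 idx=1 pred=T actual=T -> ctr[1]=3
Ev 10: PC=1 idx=1 pred=T actual=N -> ctr[1]=2
Ev 11: PC=1 idx=1 pred=T actual=T -> ctr[1]=3
Ev 12: PC=3 idx=1 pred=T actual=T -> ctr[1]=3
Ev 13: PC=7 idx=1 pred=T actual=T -> ctr[1]=3
Ev 14: PC=7 idx=1 pred=T actual=T -> ctr[1]=3

Answer: N N T T T T T T T T T T T T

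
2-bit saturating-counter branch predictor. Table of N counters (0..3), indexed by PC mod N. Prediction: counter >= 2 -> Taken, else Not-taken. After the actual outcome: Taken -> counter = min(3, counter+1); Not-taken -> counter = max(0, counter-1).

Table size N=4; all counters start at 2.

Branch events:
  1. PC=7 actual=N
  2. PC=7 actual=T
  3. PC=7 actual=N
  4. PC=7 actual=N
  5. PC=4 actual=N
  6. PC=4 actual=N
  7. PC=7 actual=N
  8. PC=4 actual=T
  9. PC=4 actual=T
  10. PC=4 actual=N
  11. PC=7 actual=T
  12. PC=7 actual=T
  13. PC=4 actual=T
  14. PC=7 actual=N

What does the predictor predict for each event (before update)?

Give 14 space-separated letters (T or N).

Answer: T N T N T N N N N T N N N T

Derivation:
Ev 1: PC=7 idx=3 pred=T actual=N -> ctr[3]=1
Ev 2: PC=7 idx=3 pred=N actual=T -> ctr[3]=2
Ev 3: PC=7 idx=3 pred=T actual=N -> ctr[3]=1
Ev 4: PC=7 idx=3 pred=N actual=N -> ctr[3]=0
Ev 5: PC=4 idx=0 pred=T actual=N -> ctr[0]=1
Ev 6: PC=4 idx=0 pred=N actual=N -> ctr[0]=0
Ev 7: PC=7 idx=3 pred=N actual=N -> ctr[3]=0
Ev 8: PC=4 idx=0 pred=N actual=T -> ctr[0]=1
Ev 9: PC=4 idx=0 pred=N actual=T -> ctr[0]=2
Ev 10: PC=4 idx=0 pred=T actual=N -> ctr[0]=1
Ev 11: PC=7 idx=3 pred=N actual=T -> ctr[3]=1
Ev 12: PC=7 idx=3 pred=N actual=T -> ctr[3]=2
Ev 13: PC=4 idx=0 pred=N actual=T -> ctr[0]=2
Ev 14: PC=7 idx=3 pred=T actual=N -> ctr[3]=1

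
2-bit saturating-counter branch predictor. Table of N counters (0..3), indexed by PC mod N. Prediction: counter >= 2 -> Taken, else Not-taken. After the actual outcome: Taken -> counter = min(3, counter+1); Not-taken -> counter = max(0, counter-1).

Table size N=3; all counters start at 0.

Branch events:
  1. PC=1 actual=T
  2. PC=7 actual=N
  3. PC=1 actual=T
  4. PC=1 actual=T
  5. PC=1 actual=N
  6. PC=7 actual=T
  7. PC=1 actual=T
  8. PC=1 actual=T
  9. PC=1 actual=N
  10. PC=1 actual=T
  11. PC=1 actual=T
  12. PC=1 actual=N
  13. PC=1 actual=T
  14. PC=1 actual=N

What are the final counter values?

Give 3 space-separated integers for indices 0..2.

Ev 1: PC=1 idx=1 pred=N actual=T -> ctr[1]=1
Ev 2: PC=7 idx=1 pred=N actual=N -> ctr[1]=0
Ev 3: PC=1 idx=1 pred=N actual=T -> ctr[1]=1
Ev 4: PC=1 idx=1 pred=N actual=T -> ctr[1]=2
Ev 5: PC=1 idx=1 pred=T actual=N -> ctr[1]=1
Ev 6: PC=7 idx=1 pred=N actual=T -> ctr[1]=2
Ev 7: PC=1 idx=1 pred=T actual=T -> ctr[1]=3
Ev 8: PC=1 idx=1 pred=T actual=T -> ctr[1]=3
Ev 9: PC=1 idx=1 pred=T actual=N -> ctr[1]=2
Ev 10: PC=1 idx=1 pred=T actual=T -> ctr[1]=3
Ev 11: PC=1 idx=1 pred=T actual=T -> ctr[1]=3
Ev 12: PC=1 idx=1 pred=T actual=N -> ctr[1]=2
Ev 13: PC=1 idx=1 pred=T actual=T -> ctr[1]=3
Ev 14: PC=1 idx=1 pred=T actual=N -> ctr[1]=2

Answer: 0 2 0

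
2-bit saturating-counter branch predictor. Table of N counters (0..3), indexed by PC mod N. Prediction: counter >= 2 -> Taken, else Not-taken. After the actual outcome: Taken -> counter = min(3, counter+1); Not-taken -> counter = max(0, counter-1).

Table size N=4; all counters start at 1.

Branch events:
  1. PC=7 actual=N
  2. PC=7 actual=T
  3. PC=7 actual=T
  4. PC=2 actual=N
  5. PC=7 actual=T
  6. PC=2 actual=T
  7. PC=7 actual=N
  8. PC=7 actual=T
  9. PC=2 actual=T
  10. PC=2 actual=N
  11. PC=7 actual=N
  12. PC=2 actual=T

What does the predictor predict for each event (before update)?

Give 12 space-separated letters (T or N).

Answer: N N N N T N T T N T T N

Derivation:
Ev 1: PC=7 idx=3 pred=N actual=N -> ctr[3]=0
Ev 2: PC=7 idx=3 pred=N actual=T -> ctr[3]=1
Ev 3: PC=7 idx=3 pred=N actual=T -> ctr[3]=2
Ev 4: PC=2 idx=2 pred=N actual=N -> ctr[2]=0
Ev 5: PC=7 idx=3 pred=T actual=T -> ctr[3]=3
Ev 6: PC=2 idx=2 pred=N actual=T -> ctr[2]=1
Ev 7: PC=7 idx=3 pred=T actual=N -> ctr[3]=2
Ev 8: PC=7 idx=3 pred=T actual=T -> ctr[3]=3
Ev 9: PC=2 idx=2 pred=N actual=T -> ctr[2]=2
Ev 10: PC=2 idx=2 pred=T actual=N -> ctr[2]=1
Ev 11: PC=7 idx=3 pred=T actual=N -> ctr[3]=2
Ev 12: PC=2 idx=2 pred=N actual=T -> ctr[2]=2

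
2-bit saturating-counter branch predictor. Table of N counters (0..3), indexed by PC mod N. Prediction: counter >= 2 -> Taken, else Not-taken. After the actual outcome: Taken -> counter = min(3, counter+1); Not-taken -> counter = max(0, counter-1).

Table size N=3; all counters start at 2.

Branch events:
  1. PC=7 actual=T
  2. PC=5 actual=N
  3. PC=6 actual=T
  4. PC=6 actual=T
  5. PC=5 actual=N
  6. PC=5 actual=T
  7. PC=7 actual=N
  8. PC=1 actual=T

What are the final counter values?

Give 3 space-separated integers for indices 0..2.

Ev 1: PC=7 idx=1 pred=T actual=T -> ctr[1]=3
Ev 2: PC=5 idx=2 pred=T actual=N -> ctr[2]=1
Ev 3: PC=6 idx=0 pred=T actual=T -> ctr[0]=3
Ev 4: PC=6 idx=0 pred=T actual=T -> ctr[0]=3
Ev 5: PC=5 idx=2 pred=N actual=N -> ctr[2]=0
Ev 6: PC=5 idx=2 pred=N actual=T -> ctr[2]=1
Ev 7: PC=7 idx=1 pred=T actual=N -> ctr[1]=2
Ev 8: PC=1 idx=1 pred=T actual=T -> ctr[1]=3

Answer: 3 3 1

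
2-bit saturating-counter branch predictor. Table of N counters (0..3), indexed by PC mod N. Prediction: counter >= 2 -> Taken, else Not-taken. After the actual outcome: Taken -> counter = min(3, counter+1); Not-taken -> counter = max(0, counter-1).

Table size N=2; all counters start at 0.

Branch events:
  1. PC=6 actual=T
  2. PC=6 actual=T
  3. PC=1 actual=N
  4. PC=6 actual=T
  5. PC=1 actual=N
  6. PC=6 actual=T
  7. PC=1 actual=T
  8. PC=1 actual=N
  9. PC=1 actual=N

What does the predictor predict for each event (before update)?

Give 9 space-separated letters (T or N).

Ev 1: PC=6 idx=0 pred=N actual=T -> ctr[0]=1
Ev 2: PC=6 idx=0 pred=N actual=T -> ctr[0]=2
Ev 3: PC=1 idx=1 pred=N actual=N -> ctr[1]=0
Ev 4: PC=6 idx=0 pred=T actual=T -> ctr[0]=3
Ev 5: PC=1 idx=1 pred=N actual=N -> ctr[1]=0
Ev 6: PC=6 idx=0 pred=T actual=T -> ctr[0]=3
Ev 7: PC=1 idx=1 pred=N actual=T -> ctr[1]=1
Ev 8: PC=1 idx=1 pred=N actual=N -> ctr[1]=0
Ev 9: PC=1 idx=1 pred=N actual=N -> ctr[1]=0

Answer: N N N T N T N N N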